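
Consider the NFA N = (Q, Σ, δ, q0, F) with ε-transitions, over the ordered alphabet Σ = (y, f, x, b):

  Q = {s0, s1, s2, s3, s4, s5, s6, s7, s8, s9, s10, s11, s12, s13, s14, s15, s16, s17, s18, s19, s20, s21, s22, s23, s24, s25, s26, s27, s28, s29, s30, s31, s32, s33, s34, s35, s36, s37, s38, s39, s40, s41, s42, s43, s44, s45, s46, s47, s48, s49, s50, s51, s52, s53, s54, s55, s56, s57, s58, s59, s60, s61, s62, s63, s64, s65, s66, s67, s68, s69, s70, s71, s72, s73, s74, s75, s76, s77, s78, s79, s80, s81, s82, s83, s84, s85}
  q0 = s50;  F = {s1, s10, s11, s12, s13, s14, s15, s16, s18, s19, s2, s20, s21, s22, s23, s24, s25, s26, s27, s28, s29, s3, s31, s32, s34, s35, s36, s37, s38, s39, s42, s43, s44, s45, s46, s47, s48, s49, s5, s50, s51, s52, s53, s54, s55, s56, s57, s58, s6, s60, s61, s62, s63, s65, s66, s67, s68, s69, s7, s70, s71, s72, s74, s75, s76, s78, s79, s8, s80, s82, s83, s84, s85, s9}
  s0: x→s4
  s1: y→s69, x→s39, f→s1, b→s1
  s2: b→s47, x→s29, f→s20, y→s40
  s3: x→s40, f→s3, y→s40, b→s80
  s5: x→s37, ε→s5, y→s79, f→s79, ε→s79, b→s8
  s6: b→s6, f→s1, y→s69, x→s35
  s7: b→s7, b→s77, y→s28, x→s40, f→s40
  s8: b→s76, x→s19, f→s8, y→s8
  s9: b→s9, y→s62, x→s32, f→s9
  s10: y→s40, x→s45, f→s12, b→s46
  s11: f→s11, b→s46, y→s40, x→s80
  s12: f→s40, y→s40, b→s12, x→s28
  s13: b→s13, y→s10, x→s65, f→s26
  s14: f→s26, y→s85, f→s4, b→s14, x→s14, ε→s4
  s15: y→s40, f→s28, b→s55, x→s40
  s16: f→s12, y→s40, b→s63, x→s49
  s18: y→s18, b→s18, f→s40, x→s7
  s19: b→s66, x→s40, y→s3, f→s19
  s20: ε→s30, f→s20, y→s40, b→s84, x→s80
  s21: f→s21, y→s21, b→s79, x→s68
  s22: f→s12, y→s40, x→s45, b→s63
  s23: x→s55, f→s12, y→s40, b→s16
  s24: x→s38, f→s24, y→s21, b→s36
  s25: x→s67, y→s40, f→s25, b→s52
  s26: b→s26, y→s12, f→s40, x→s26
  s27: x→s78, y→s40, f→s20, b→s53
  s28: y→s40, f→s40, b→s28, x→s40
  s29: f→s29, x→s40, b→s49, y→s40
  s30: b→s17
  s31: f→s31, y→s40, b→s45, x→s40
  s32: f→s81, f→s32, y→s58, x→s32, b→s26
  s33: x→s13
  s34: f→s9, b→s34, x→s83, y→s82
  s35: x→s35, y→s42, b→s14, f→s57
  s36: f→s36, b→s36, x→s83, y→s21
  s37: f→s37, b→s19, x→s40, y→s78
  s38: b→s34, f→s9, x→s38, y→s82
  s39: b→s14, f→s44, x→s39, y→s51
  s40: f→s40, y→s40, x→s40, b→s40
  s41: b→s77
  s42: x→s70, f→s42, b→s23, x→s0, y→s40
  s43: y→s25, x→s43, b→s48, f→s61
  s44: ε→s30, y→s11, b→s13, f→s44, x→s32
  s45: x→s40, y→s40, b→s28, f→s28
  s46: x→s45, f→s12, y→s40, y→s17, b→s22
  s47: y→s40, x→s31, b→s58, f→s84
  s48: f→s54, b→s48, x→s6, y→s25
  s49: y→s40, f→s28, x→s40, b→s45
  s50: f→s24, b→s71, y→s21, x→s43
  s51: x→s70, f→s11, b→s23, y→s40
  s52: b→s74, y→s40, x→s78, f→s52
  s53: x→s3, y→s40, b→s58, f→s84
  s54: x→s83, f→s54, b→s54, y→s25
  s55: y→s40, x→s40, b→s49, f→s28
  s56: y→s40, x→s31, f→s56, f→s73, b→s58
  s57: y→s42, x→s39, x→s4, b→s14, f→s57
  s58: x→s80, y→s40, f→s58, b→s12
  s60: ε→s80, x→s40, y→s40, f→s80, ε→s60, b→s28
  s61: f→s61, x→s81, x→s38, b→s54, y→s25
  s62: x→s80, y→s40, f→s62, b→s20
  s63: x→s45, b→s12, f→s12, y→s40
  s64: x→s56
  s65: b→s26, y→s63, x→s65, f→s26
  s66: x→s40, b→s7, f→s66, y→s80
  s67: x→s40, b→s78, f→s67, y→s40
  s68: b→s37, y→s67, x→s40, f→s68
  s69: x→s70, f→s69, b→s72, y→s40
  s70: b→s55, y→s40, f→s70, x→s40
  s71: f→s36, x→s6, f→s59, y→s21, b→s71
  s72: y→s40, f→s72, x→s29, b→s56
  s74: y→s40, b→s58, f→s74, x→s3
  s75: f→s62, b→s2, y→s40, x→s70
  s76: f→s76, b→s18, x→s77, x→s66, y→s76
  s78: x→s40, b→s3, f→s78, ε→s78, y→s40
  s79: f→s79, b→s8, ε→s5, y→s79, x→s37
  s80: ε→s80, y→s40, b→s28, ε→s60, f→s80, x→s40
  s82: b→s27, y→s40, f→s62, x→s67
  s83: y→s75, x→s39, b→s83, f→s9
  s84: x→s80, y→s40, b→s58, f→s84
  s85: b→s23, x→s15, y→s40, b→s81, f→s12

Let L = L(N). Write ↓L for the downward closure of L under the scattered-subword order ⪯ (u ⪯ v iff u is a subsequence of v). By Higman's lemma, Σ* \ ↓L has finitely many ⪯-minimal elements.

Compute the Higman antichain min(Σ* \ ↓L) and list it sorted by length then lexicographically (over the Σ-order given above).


|Q|=86, |F|=74, |δ|=327 (11 ε).
min D↑ (73 st, q0=0, F={14}): 0:y→1,f→2,x→3,b→4 1:y→1,f→1,x→5,b→6 2:y→1,f→2,x→7,b→8 3:y→9,f→10,x→3,b→11 4:y→1,f→8,x→12,b→4 5:y→13,f→5,x→14,b→15 6:y→6,f→6,x→15,b→16 7:y→17,f→18,x→7,b→19 8:y→1,f→8,x→20,b→8 9:y→14,f→9,x→13,b→21 10:y→9,f→10,x→7,b→22 11:y→9,f→22,x→12,b→11 12:y→23,f→24,x→25,b→12 13:y→14,f→13,x→14,b→26 14:y→14,f→14,x→14,b→14 15:y→26,f→15,x→14,b→27 16:y→16,f→16,x→27,b→28 17:y→14,f→29,x→13,b→30 18:y→29,f→18,x→31,b→18 19:y→17,f→18,x→20,b→19 20:y→32,f→18,x→33,b→20 21:y→14,f→21,x→26,b→34 22:y→9,f→22,x→20,b→22 23:y→14,f→23,x→35,b→36 24:y→23,f→24,x→33,b→24 25:y→37,f→38,x→25,b→39 26:y→14,f→26,x→14,b→40 27:y→40,f→27,x→14,b→41 28:y→28,f→28,x→41,b→42 29:y→14,f→29,x→43,b→44 30:y→14,f→44,x→26,b→45 31:y→46,f→31,x→31,b→47 32:y→14,f→29,x→35,b→48 33:y→49,f→50,x→33,b→39 34:y→14,f→34,x→40,b→46 35:y→14,f→35,x→14,b→51 36:y→14,f→36,x→52,b→53 37:y→14,f→37,x→35,b→54 38:y→37,f→38,x→33,b→39 39:y→55,f→47,x→39,b→39 40:y→14,f→40,x→14,b→43 41:y→43,f→41,x→14,b→56 42:y→42,f→14,x→56,b→42 43:y→14,f→43,x→14,b→57 44:y→14,f→44,x→43,b→58 45:y→14,f→58,x→40,b→46 46:y→14,f→46,x→43,b→59 47:y→59,f→14,x→47,b→47 48:y→14,f→44,x→52,b→60 49:y→14,f→61,x→35,b→54 50:y→61,f→50,x→31,b→62 51:y→14,f→57,x→14,b→63 52:y→14,f→52,x→14,b→63 53:y→14,f→53,x→64,b→46 54:y→14,f→59,x→51,b→65 55:y→14,f→59,x→66,b→54 56:y→57,f→14,x→14,b→56 57:y→14,f→14,x→14,b→57 58:y→14,f→58,x→43,b→46 59:y→14,f→14,x→57,b→59 60:y→14,f→58,x→64,b→46 61:y→14,f→61,x→43,b→67 62:y→68,f→47,x→69,b→62 63:y→14,f→57,x→14,b→70 64:y→14,f→64,x→14,b→70 65:y→14,f→59,x→63,b→71 66:y→14,f→57,x→14,b→51 67:y→14,f→59,x→70,b→72 68:y→14,f→59,x→70,b→67 69:y→71,f→47,x→69,b→47 70:y→14,f→57,x→14,b→57 71:y→14,f→59,x→70,b→59 72:y→14,f→59,x→70,b→71 [Hopcroft].
'yxx': |S_i|=[83, 59, 22, 2] end={s4,s40} — reject; 3/3 single-dels accept.
'xyy': N↓-sim [83, 72, 47, 2] end={s17,s40} — reject; 3/3 del acc.
'ybbbbf': run [83, 59, 42, 27, 13, 6, 1] end={s40} — reject; 6/6 del acc.
'fxfxbf': N↓-sim [83, 77, 56, 39, 12, 4, 1] end={s40} ∉↓L; 6/6 deletions ∈↓L.
'bxxbff': N↓-sim [83, 78, 60, 37, 21, 5, 1] end={s40} — reject; 6/6 deletions ∈↓L.
5 words, ⪯-incomp.

min(Σ*\↓L) = [yxx, xyy, ybbbbf, fxfxbf, bxxbff].


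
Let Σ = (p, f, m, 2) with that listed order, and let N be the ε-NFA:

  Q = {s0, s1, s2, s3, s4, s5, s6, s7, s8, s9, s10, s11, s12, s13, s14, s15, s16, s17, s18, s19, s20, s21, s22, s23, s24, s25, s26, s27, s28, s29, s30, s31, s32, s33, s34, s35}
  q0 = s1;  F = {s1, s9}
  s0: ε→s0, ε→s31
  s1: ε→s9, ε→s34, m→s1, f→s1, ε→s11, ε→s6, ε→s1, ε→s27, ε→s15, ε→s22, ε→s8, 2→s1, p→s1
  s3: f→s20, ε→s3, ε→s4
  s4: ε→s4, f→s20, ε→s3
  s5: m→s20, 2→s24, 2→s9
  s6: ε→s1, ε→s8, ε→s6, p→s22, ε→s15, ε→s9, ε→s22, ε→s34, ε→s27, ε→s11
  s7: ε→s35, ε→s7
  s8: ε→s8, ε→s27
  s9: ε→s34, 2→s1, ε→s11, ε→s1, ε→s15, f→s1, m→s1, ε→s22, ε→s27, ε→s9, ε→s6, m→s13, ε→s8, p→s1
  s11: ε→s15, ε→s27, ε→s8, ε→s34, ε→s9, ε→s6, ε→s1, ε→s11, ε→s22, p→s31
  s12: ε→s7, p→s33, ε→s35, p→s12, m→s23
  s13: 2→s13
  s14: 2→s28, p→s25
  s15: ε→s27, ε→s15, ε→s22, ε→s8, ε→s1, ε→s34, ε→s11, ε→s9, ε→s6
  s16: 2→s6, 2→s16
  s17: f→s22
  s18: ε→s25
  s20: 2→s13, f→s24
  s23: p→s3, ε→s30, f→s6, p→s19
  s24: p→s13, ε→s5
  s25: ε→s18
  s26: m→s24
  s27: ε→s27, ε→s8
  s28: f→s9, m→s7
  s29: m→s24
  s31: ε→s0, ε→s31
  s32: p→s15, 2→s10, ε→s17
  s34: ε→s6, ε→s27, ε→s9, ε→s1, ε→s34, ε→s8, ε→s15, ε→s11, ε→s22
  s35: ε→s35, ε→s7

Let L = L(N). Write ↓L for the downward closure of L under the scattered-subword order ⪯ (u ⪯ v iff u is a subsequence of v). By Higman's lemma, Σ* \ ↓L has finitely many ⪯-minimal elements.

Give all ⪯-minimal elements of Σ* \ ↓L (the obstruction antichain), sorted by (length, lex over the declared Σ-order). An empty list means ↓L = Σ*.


|Q|=36, |F|=2, |δ|=114 (77 ε).
min D↑ (1 st, q0=0, F={}): 0:p→0,f→0,m→0,2→0 (ε-aug+det+¬).
L(D↑) = ∅ ⇒ ↓L = Σ*.

min(Σ*\↓L) = [].


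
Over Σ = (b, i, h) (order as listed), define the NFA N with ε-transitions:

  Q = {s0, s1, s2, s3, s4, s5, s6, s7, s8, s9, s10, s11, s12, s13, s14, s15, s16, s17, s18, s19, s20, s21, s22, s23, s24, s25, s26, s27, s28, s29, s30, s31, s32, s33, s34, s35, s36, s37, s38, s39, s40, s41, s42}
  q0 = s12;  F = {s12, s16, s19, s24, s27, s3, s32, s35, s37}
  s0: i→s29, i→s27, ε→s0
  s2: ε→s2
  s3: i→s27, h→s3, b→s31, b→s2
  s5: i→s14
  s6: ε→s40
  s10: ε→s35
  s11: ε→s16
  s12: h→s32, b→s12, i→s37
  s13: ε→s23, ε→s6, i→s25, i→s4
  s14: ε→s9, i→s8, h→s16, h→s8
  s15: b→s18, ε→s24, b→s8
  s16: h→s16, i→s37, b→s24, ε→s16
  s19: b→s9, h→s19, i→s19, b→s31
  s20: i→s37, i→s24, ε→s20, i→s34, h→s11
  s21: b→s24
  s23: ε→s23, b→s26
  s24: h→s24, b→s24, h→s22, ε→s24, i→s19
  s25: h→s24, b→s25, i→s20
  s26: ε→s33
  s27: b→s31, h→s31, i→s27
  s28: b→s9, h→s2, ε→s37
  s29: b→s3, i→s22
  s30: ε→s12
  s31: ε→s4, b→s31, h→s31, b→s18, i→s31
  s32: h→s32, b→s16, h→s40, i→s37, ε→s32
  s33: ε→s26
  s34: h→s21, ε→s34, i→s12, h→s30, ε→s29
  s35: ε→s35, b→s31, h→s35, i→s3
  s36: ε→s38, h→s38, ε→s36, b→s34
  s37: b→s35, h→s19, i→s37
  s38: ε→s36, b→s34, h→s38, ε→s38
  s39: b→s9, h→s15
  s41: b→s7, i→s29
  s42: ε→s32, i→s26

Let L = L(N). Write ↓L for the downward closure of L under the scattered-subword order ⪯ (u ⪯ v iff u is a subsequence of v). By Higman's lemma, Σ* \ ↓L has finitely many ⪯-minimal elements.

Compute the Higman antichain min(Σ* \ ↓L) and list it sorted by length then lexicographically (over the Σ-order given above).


|Q|=43, |F|=9, |δ|=97 (27 ε).
min D↑ (10 st, q0=0, F={6}): 0:b→0,i→1,h→2 1:b→3,i→1,h→4 2:b→5,i→1,h→2 3:b→6,i→7,h→3 4:b→6,i→4,h→4 5:b→8,i→1,h→5 6:b→6,i→6,h→6 7:b→6,i→9,h→7 8:b→8,i→4,h→8 9:b→6,i→9,h→6 (ε-aug+det+¬).
'ibb': |S_i|=[16, 10, 8, 4] end={s18,s2,s31,s4} rej; 3/3 del acc.
'ihb': |S_i|=[16, 10, 9, 5] end={s18,s2,s31,s4,s9} — reject; 3/3 deletions ∈↓L.
'ibiih': N↓-sim [16, 10, 8, 6, 4, 3] end={s18,s31,s4} rej; 5/5 deletions ∈↓L.
'hbbib': run [16, 15, 13, 11, 8, 5] end={s18,s2,s31,s4,s9} — reject; 5/5 deletions ∈↓L.
4 obstructions.

A = [ibb, ihb, ibiih, hbbib].


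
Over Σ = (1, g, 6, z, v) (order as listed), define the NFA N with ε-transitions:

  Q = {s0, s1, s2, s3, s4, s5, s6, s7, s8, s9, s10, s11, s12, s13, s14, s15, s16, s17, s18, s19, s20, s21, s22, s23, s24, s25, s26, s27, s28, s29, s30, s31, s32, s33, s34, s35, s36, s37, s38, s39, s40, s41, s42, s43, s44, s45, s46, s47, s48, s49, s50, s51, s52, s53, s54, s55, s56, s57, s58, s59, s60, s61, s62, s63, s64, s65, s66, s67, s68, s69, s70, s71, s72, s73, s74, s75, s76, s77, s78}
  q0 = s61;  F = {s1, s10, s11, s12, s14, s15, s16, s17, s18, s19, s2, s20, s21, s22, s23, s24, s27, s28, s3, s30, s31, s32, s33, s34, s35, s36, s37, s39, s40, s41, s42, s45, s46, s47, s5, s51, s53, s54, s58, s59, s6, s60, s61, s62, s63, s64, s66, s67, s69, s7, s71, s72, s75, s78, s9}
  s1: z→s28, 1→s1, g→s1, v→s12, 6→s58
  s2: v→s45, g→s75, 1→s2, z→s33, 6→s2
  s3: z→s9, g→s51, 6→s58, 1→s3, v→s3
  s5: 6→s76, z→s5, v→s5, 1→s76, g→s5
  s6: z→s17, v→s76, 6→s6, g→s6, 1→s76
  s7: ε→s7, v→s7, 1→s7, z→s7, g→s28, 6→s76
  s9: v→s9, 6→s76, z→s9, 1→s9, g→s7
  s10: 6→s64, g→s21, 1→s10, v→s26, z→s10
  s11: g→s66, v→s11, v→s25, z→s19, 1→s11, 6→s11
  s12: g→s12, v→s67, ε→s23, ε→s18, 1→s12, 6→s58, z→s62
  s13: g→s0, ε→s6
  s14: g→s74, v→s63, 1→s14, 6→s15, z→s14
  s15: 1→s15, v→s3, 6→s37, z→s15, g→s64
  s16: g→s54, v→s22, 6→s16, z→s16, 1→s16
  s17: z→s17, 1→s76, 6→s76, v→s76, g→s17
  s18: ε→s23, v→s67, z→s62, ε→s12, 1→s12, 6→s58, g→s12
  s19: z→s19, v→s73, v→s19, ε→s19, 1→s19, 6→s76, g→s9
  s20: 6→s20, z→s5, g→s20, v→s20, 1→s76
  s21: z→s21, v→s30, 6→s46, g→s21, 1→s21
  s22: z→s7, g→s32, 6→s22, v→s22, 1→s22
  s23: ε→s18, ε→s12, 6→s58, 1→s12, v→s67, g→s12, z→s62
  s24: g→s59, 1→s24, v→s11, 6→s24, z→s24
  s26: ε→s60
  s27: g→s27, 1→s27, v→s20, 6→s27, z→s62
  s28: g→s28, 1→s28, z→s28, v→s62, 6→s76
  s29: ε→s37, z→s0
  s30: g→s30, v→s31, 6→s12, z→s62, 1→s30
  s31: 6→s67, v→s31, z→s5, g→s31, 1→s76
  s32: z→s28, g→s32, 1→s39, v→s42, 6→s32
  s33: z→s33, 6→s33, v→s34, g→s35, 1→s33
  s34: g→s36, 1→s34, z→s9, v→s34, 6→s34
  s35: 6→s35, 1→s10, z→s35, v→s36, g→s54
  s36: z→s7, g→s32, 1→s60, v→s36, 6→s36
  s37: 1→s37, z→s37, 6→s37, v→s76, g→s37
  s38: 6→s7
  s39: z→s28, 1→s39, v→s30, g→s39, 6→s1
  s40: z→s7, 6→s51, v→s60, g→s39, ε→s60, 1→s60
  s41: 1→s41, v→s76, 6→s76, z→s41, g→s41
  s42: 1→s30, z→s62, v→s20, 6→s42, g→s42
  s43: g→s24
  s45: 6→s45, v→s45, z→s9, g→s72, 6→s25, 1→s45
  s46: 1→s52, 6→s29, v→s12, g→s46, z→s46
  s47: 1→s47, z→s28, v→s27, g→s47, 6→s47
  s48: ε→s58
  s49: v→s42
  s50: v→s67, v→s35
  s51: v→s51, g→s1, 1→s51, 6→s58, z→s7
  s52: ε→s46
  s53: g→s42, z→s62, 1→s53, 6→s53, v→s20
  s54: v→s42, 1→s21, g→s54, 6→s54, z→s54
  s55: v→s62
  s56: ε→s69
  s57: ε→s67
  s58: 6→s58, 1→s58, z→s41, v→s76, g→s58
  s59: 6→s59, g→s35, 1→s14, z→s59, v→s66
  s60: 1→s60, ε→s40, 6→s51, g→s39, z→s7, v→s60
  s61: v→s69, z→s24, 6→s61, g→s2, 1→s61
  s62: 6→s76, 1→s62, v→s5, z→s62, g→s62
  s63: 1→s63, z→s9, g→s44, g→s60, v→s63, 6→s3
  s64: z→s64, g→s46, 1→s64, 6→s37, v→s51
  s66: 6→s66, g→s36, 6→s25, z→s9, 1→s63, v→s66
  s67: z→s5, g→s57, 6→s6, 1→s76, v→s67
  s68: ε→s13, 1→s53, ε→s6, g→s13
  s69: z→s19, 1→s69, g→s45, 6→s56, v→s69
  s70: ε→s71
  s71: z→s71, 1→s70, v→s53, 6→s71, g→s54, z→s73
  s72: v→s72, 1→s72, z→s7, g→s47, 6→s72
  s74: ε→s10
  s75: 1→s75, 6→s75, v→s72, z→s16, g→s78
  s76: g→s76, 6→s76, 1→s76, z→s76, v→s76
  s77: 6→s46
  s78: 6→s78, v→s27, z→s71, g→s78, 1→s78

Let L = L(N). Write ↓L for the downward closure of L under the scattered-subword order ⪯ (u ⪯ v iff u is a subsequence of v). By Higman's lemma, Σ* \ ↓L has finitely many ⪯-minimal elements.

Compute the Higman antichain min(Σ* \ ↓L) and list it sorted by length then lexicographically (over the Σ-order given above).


min(Σ*\↓L) = [vz6, gggvv1, zg166v].

|Q|=79, |F|=55, |δ|=318 (21 ε).
min D↑ (53 st, q0=0, F={18}): 0:1→0,g→1,6→0,z→2,v→3 1:1→1,g→4,6→1,z→5,v→6 2:1→2,g→7,6→2,z→2,v→8 3:1→3,g→6,6→3,z→9,v→3 4:1→4,g→10,6→4,z→11,v→12 5:1→5,g→13,6→5,z→5,v→14 6:1→6,g→12,6→6,z→15,v→6 7:1→16,g→13,6→7,z→7,v→17 8:1→8,g→17,6→8,z→9,v→8 9:1→9,g→15,6→18,z→9,v→9 10:1→10,g→10,6→10,z→19,v→20 11:1→11,g→21,6→11,z→11,v→22 12:1→12,g→23,6→12,z→24,v→12 13:1→25,g→21,6→13,z→13,v→26 14:1→14,g→26,6→14,z→15,v→14 15:1→15,g→24,6→18,z→15,v→15 16:1→16,g→25,6→27,z→16,v→28 17:1→28,g→26,6→17,z→15,v→17 18:1→18,g→18,6→18,z→18,v→18 19:1→19,g→21,6→19,z→19,v→29 20:1→20,g→20,6→20,z→30,v→31 21:1→32,g→21,6→21,z→21,v→33 22:1→22,g→34,6→22,z→24,v→22 23:1→23,g→23,6→23,z→35,v→20 24:1→24,g→35,6→18,z→24,v→24 25:1→25,g→32,6→36,z→25,v→37 26:1→37,g→34,6→26,z→24,v→26 27:1→27,g→36,6→38,z→27,v→39 28:1→28,g→37,6→39,z→15,v→28 29:1→29,g→33,6→29,z→30,v→31 30:1→30,g→30,6→18,z→30,v→40 31:1→18,g→31,6→31,z→40,v→31 32:1→32,g→32,6→41,z→32,v→42 33:1→42,g→33,6→33,z→30,v→31 34:1→43,g→34,6→34,z→35,v→33 35:1→35,g→35,6→18,z→35,v→30 36:1→36,g→41,6→38,z→36,v→44 37:1→37,g→43,6→44,z→24,v→37 38:1→38,g→38,6→38,z→38,v→18 39:1→39,g→44,6→45,z→15,v→39 40:1→18,g→40,6→18,z→40,v→40 41:1→41,g→41,6→38,z→41,v→46 42:1→42,g→42,6→46,z→30,v→47 43:1→43,g→43,6→48,z→35,v→42 44:1→44,g→48,6→45,z→24,v→44 45:1→45,g→45,6→45,z→49,v→18 46:1→46,g→46,6→45,z→30,v→50 47:1→18,g→47,6→50,z→40,v→47 48:1→48,g→48,6→45,z→35,v→46 49:1→49,g→49,6→18,z→49,v→18 50:1→18,g→50,6→51,z→40,v→50 51:1→18,g→51,6→51,z→52,v→18 52:1→18,g→52,6→18,z→52,v→18.
'vz6': |S_i|=[67, 44, 10, 1] end={s76} — reject; 3/3 single-dels accept.
'gggvv1': |S_i|=[67, 61, 49, 34, 18, 8, 1] end={s76} ∉↓L; 6/6 single-dels accept.
'zg166v': N↓-sim [67, 57, 46, 37, 25, 8, 1] end={s76} rej; 6/6 del acc.
3 minimals (antichain).


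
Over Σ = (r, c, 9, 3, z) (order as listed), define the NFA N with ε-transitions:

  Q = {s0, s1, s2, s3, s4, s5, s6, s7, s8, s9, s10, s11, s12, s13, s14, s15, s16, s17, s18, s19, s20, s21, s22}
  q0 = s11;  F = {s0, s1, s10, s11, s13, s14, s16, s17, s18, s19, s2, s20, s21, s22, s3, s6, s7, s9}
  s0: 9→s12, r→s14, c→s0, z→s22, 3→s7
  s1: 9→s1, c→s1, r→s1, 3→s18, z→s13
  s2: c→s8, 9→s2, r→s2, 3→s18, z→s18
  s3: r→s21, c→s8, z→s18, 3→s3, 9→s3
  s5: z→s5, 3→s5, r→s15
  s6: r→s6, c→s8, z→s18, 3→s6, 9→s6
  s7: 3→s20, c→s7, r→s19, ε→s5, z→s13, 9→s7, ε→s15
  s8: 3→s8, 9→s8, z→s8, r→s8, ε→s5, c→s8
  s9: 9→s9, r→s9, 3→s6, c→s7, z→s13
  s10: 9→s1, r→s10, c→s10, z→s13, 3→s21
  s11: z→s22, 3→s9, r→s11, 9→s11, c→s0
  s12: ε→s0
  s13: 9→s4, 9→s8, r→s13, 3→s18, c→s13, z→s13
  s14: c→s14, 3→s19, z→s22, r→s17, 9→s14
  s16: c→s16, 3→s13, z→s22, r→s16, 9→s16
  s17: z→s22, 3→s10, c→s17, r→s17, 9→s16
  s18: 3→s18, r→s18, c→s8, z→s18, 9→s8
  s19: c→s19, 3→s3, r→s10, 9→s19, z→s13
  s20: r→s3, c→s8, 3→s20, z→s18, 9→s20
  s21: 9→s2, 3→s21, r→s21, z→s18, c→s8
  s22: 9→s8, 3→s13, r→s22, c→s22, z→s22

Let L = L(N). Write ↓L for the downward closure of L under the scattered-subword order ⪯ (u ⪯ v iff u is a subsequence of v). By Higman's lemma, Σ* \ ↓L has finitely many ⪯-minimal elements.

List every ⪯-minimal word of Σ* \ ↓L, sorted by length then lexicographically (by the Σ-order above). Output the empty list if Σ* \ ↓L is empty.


min(Σ*\↓L) = [z9, 33c, crr939].

|Q|=23, |F|=18, |δ|=103 (4 ε).
min D↑ (19 st, q0=0, F={8}): 0:r→0,c→1,9→0,3→2,z→3 1:r→4,c→1,9→1,3→5,z→3 2:r→2,c→5,9→2,3→6,z→7 3:r→3,c→3,9→8,3→7,z→3 4:r→9,c→4,9→4,3→10,z→3 5:r→10,c→5,9→5,3→11,z→7 6:r→6,c→8,9→6,3→6,z→12 7:r→7,c→7,9→8,3→12,z→7 8:r→8,c→8,9→8,3→8,z→8 9:r→9,c→9,9→13,3→14,z→3 10:r→14,c→10,9→10,3→15,z→7 11:r→15,c→8,9→11,3→11,z→12 12:r→12,c→8,9→8,3→12,z→12 13:r→13,c→13,9→13,3→7,z→3 14:r→14,c→14,9→16,3→17,z→7 15:r→17,c→8,9→15,3→15,z→12 16:r→16,c→16,9→16,3→12,z→7 17:r→17,c→8,9→18,3→17,z→12 18:r→18,c→8,9→18,3→12,z→12 (ε-aug+det+¬).
'z9': |S_i|=[23, 7, 4] end={s15,s4,s5,s8} — reject; 2/2 deletions ∈↓L.
'33c': run [23, 16, 9, 3] end={s15,s5,s8} rej; 3/3 deletions ∈↓L.
'crr939': N↓-sim [23, 20, 16, 13, 10, 6, 4] end={s15,s4,s5,s8} — reject; 6/6 deletions ∈↓L.
3 words, ⪯-incomp.


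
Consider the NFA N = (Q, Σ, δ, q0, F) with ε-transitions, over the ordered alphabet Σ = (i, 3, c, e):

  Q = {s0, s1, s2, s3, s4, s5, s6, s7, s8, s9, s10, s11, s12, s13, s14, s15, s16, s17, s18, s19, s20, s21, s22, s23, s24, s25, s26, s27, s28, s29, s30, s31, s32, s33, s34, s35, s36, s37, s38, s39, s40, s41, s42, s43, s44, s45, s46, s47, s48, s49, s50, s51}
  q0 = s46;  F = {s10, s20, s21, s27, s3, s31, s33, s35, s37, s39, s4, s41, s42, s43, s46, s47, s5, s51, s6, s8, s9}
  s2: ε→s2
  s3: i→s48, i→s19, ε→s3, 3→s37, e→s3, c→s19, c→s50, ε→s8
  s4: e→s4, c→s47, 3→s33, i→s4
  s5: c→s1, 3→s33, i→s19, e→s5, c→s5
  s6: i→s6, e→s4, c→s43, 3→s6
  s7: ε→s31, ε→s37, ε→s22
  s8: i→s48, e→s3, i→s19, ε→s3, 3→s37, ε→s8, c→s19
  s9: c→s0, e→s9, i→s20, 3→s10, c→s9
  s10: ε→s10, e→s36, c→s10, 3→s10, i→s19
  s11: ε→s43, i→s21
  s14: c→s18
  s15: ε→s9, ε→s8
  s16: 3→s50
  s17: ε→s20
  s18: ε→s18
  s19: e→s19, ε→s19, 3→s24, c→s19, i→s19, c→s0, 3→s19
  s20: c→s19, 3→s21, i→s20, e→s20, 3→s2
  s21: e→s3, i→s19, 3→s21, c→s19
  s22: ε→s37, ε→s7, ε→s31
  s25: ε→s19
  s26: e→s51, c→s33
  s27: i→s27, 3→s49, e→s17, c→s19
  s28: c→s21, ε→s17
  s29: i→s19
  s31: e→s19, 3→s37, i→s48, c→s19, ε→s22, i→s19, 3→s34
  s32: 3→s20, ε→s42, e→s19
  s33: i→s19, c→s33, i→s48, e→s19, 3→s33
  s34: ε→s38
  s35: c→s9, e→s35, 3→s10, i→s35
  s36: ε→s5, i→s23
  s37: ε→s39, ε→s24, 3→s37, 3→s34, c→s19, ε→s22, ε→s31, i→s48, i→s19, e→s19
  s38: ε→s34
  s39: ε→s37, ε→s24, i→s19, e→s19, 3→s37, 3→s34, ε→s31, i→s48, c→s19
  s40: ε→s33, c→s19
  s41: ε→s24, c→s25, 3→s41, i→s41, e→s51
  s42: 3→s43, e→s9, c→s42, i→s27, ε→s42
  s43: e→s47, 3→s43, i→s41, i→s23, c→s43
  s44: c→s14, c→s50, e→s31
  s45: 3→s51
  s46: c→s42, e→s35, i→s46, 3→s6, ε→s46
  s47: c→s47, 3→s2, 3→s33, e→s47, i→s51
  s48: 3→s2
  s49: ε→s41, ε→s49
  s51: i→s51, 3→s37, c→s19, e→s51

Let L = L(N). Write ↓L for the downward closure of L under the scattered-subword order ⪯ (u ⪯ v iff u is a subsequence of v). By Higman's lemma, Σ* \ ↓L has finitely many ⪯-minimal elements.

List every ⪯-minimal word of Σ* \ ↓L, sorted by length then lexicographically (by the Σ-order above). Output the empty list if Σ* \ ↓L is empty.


|Q|=52, |F|=21, |δ|=159 (38 ε).
min D↑ (19 st, q0=0, F={12}): 0:i→0,3→1,c→2,e→3 1:i→1,3→1,c→4,e→5 2:i→6,3→4,c→2,e→7 3:i→3,3→8,c→7,e→3 4:i→9,3→4,c→4,e→10 5:i→5,3→11,c→10,e→5 6:i→6,3→9,c→12,e→13 7:i→13,3→8,c→7,e→7 8:i→12,3→8,c→8,e→14 9:i→9,3→9,c→12,e→15 10:i→15,3→11,c→10,e→10 11:i→12,3→11,c→11,e→12 12:i→12,3→12,c→12,e→12 13:i→13,3→16,c→12,e→13 14:i→12,3→11,c→14,e→14 15:i→15,3→17,c→12,e→15 16:i→12,3→16,c→12,e→18 17:i→12,3→17,c→12,e→12 18:i→12,3→17,c→12,e→18 [Hopcroft].
'cic': |S_i|=[37, 33, 24, 5] end={s0,s19,s24,s25,s50} ∉↓L; 3/3 single-dels accept.
'e3i': |S_i|=[37, 29, 22, 6] end={s0,s19,s2,s23,s24,s48} ∉↓L; 3/3 single-dels accept.
'3e3e': run [37, 30, 23, 13, 3] end={s0,s19,s24} ∉↓L; 4/4 deletions ∈↓L.
3 minimals (antichain).

min(Σ*\↓L) = [cic, e3i, 3e3e].


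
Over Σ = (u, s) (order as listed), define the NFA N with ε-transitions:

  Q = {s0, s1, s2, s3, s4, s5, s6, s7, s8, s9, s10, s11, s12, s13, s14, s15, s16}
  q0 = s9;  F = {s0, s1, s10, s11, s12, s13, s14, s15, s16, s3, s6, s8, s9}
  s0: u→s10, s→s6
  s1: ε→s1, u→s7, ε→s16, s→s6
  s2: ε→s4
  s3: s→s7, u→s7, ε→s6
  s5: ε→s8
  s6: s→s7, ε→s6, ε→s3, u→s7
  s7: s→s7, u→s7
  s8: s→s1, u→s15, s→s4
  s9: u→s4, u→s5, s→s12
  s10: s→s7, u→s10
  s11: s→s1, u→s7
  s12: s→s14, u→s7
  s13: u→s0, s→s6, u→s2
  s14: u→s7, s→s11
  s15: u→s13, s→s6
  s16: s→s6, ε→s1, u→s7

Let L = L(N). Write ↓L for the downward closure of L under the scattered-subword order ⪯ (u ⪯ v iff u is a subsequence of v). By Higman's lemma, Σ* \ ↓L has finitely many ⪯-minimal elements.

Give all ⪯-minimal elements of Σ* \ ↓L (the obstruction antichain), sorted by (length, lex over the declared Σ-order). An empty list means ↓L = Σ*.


|Q|=17, |F|=13, |δ|=39 (8 ε).
min D↑ (12 st, q0=0, F={5}): 0:u→1,s→2 1:u→3,s→4 2:u→5,s→6 3:u→7,s→8 4:u→5,s→8 5:u→5,s→5 6:u→5,s→9 7:u→10,s→8 8:u→5,s→5 9:u→5,s→4 10:u→11,s→8 11:u→11,s→5.
'su': |S_i|=[17, 9, 1] end={s7} ∉↓L; 2/2 del acc.
'uuss': run [17, 13, 9, 3, 1] end={s7} — reject; 4/4 deletions ∈↓L.
'usss': N↓-sim [17, 13, 6, 3, 1] end={s7} rej; 4/4 single-dels accept.
'uuuuus': |S_i|=[17, 13, 9, 8, 7, 2, 1] end={s7} — reject; 6/6 deletions ∈↓L.
'ssssss': run [17, 9, 7, 6, 5, 3, 1] end={s7} rej; 6/6 single-dels accept.
5 words, ⪯-incomp.

A = [su, uuss, usss, uuuuus, ssssss].


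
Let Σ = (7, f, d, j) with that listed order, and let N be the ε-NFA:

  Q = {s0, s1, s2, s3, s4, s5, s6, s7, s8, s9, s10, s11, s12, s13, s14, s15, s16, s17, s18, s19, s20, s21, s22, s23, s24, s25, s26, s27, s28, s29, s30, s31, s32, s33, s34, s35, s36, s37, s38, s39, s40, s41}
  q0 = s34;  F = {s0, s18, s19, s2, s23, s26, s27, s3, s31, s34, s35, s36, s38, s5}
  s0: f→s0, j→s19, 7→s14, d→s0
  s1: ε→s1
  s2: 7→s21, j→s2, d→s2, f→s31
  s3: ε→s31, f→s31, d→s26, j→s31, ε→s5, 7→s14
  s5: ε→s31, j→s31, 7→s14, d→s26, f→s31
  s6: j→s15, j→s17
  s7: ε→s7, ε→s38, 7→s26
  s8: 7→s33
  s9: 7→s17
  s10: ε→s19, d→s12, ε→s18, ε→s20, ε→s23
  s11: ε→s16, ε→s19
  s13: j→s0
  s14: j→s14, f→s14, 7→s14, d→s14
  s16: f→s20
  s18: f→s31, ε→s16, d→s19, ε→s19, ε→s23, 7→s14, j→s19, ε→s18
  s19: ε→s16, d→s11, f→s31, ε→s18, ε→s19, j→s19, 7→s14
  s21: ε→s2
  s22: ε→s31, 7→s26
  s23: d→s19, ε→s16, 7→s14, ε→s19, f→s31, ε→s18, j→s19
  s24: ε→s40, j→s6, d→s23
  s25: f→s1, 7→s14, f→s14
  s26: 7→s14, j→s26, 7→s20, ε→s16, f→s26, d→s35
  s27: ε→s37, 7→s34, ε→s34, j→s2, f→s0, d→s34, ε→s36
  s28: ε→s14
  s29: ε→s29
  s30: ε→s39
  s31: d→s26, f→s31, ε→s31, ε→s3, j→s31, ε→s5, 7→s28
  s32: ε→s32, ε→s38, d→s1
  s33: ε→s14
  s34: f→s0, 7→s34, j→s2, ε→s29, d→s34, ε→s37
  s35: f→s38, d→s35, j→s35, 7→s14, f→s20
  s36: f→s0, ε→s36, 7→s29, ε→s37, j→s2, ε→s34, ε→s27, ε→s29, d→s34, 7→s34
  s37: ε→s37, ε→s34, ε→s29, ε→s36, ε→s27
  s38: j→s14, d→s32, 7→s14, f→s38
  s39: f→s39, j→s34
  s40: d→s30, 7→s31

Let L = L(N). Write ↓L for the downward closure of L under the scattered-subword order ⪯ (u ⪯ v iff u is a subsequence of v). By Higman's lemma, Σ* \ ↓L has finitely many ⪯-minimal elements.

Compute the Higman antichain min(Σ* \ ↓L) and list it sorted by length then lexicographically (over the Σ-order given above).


|Q|=42, |F|=14, |δ|=132 (50 ε).
min D↑ (9 st, q0=0, F={3}): 0:7→0,f→1,d→0,j→2 1:7→3,f→1,d→1,j→4 2:7→2,f→5,d→2,j→2 3:7→3,f→3,d→3,j→3 4:7→3,f→5,d→4,j→4 5:7→3,f→5,d→6,j→5 6:7→3,f→6,d→7,j→6 7:7→3,f→8,d→7,j→7 8:7→3,f→8,d→8,j→3.
'f7': N↓-sim [24, 17, 3] end={s14,s20,s28} rej; 2/2 deletions ∈↓L.
'jfddfj': N↓-sim [24, 18, 12, 8, 6, 5, 1] end={s14} — reject; 6/6 deletions ∈↓L.
2 words, ⪯-incomp.

Antichain: [f7, jfddfj].


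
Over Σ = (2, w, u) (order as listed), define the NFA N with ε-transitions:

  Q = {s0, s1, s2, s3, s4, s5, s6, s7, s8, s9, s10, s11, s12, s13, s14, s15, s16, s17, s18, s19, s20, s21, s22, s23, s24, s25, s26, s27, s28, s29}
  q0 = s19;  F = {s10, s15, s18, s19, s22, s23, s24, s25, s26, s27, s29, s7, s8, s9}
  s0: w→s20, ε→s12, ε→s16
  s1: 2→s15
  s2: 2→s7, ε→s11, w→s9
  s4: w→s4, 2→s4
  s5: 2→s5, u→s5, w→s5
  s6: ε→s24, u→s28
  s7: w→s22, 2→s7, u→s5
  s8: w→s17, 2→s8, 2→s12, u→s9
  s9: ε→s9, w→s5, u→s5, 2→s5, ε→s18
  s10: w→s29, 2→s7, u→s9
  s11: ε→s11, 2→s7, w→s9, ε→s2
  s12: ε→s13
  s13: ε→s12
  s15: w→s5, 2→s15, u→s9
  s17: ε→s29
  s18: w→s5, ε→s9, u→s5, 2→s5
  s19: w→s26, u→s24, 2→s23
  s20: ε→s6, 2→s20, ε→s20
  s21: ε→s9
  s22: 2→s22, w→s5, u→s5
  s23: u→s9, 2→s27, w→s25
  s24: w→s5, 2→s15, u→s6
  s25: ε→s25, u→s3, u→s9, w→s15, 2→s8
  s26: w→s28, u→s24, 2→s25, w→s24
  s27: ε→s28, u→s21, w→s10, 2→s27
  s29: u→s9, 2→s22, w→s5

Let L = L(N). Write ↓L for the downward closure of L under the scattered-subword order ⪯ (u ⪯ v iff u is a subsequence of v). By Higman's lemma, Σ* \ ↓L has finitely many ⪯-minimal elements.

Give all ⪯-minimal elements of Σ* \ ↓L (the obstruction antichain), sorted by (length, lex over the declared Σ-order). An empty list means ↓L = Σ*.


|Q|=30, |F|=14, |δ|=75 (17 ε).
min D↑ (14 st, q0=0, F={8}): 0:2→1,w→2,u→3 1:2→4,w→5,u→6 2:2→5,w→3,u→3 3:2→7,w→8,u→3 4:2→4,w→9,u→6 5:2→10,w→7,u→6 6:2→8,w→8,u→8 7:2→7,w→8,u→6 8:2→8,w→8,u→8 9:2→11,w→12,u→6 10:2→10,w→12,u→6 11:2→11,w→13,u→8 12:2→13,w→8,u→6 13:2→13,w→8,u→8 (ε-aug+det+¬).
'uw': N↓-sim [22, 9, 1] end={s5} ∉↓L; 2/2 del acc.
'2u2': |S_i|=[22, 18, 5, 1] end={s5} ∉↓L; 3/3 del acc.
'2uu': |S_i|=[22, 18, 5, 1] end={s5} rej; 3/3 deletions ∈↓L.
'www': run [22, 18, 10, 1] end={s5} — reject; 3/3 single-dels accept.
'22w2u': run [22, 18, 15, 8, 3, 1] end={s5} ∉↓L; 5/5 deletions ∈↓L.
5 obstructions.

Antichain: [uw, 2u2, 2uu, www, 22w2u].


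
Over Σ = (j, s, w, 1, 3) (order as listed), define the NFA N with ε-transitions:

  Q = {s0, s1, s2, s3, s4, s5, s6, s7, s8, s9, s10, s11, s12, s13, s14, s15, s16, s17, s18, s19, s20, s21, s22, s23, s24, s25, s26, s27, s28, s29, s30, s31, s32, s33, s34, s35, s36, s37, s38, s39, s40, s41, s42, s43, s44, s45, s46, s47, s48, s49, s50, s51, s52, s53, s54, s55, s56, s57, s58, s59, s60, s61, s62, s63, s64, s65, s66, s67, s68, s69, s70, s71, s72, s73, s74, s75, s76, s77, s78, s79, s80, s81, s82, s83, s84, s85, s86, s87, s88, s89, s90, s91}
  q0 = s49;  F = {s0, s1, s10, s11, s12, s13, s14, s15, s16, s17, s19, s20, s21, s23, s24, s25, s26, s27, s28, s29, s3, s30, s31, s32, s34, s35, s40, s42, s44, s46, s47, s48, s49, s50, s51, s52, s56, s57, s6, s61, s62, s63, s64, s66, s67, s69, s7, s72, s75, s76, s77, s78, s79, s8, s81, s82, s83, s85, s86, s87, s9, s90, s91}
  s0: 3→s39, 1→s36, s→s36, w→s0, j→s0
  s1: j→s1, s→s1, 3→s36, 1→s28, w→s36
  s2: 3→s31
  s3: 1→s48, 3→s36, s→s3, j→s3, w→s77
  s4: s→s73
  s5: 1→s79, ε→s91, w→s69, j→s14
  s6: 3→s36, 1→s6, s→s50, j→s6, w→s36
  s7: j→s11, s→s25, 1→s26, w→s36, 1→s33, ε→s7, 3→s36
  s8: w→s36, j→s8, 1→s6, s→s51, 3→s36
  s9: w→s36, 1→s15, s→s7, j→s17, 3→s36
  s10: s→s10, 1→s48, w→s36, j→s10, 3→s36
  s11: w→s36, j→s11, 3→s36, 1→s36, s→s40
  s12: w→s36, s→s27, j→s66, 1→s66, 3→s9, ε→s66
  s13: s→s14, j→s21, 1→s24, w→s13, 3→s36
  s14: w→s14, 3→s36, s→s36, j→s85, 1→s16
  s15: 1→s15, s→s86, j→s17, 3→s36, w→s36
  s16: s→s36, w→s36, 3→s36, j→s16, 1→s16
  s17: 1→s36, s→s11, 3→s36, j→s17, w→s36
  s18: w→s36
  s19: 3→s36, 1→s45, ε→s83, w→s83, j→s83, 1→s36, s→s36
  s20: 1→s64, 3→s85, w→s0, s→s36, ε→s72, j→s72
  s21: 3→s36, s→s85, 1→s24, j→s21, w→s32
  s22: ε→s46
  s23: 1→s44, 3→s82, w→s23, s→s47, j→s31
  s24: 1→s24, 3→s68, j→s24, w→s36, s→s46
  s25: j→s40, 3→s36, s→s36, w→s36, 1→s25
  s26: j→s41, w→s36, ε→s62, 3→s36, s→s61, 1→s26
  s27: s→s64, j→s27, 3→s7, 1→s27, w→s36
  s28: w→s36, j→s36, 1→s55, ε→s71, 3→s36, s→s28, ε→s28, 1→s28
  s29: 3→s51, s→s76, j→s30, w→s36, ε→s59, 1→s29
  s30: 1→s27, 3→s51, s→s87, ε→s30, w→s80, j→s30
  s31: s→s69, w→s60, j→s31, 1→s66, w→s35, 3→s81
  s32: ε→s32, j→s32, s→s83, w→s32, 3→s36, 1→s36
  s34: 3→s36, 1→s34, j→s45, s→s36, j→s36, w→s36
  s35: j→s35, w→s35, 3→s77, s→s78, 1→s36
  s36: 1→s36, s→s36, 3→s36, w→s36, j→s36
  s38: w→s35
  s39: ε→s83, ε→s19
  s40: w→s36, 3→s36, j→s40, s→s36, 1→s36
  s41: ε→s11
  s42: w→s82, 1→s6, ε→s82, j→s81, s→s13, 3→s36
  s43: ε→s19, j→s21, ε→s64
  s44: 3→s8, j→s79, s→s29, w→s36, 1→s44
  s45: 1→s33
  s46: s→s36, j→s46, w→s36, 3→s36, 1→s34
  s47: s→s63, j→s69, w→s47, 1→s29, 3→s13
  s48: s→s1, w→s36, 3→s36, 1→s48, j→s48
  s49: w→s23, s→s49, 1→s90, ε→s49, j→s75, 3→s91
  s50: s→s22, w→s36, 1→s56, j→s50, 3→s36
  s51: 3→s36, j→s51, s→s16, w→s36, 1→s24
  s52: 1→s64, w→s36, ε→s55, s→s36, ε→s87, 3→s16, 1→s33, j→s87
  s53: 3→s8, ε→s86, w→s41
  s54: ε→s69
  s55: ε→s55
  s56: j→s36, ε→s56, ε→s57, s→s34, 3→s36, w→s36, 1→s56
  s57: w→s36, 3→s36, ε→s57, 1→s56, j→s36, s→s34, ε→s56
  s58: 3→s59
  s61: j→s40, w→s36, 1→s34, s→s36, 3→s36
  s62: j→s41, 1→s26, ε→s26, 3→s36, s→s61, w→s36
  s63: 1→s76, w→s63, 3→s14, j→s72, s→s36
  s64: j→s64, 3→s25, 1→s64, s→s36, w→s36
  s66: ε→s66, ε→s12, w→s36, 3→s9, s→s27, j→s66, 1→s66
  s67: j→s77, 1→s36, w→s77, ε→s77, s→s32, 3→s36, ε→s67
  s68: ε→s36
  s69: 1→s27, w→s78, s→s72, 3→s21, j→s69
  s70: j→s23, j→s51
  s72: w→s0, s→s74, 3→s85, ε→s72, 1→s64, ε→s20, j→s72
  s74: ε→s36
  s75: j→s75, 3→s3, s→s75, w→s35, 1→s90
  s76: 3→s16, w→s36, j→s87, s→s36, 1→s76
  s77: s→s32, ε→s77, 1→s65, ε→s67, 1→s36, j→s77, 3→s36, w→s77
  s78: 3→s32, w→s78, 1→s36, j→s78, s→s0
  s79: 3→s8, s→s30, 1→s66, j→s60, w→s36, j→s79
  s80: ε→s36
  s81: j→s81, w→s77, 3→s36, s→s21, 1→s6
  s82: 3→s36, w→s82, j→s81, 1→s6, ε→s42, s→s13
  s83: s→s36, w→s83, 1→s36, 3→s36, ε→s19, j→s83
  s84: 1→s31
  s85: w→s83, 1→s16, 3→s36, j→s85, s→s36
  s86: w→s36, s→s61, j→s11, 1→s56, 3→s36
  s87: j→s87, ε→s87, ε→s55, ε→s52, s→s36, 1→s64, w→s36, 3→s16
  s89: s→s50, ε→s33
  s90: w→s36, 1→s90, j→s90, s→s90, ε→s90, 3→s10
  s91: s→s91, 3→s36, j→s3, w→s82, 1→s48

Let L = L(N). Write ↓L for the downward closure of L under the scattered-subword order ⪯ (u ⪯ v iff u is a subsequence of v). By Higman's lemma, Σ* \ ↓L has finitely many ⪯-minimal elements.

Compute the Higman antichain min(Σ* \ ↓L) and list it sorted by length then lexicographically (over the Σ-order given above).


|Q|=92, |F|=63, |δ|=391 (47 ε).
min D↑ (56 st, q0=0, F={11}): 0:j→1,s→0,w→2,1→3,3→4 1:j→1,s→1,w→5,1→3,3→6 2:j→7,s→8,w→2,1→9,3→10 3:j→3,s→3,w→11,1→3,3→12 4:j→6,s→4,w→10,1→13,3→11 5:j→5,s→14,w→5,1→11,3→15 6:j→6,s→6,w→15,1→13,3→11 7:j→7,s→16,w→5,1→17,3→18 8:j→16,s→19,w→8,1→20,3→21 9:j→22,s→20,w→11,1→9,3→23 10:j→18,s→21,w→10,1→24,3→11 11:j→11,s→11,w→11,1→11,3→11 12:j→12,s→12,w→11,1→13,3→11 13:j→13,s→25,w→11,1→13,3→11 14:j→14,s→26,w→14,1→11,3→27 15:j→15,s→27,w→15,1→11,3→11 16:j→16,s→28,w→14,1→29,3→30 17:j→17,s→29,w→11,1→17,3→31 18:j→18,s→30,w→15,1→24,3→11 19:j→28,s→11,w→19,1→32,3→33 20:j→34,s→32,w→11,1→20,3→35 21:j→30,s→33,w→21,1→36,3→11 22:j→22,s→34,w→11,1→17,3→23 23:j→23,s→35,w→11,1→24,3→11 24:j→24,s→37,w→11,1→24,3→11 25:j→25,s→25,w→11,1→38,3→11 26:j→26,s→11,w→26,1→11,3→39 27:j→27,s→39,w→27,1→11,3→11 28:j→28,s→11,w→26,1→40,3→41 29:j→29,s→40,w→11,1→29,3→42 30:j→30,s→41,w→27,1→36,3→11 31:j→43,s→42,w→11,1→44,3→11 32:j→45,s→11,w→11,1→32,3→46 33:j→41,s→11,w→33,1→46,3→11 34:j→34,s→45,w→11,1→29,3→35 35:j→35,s→46,w→11,1→36,3→11 36:j→36,s→47,w→11,1→36,3→11 37:j→37,s→47,w→11,1→48,3→11 38:j→11,s→38,w→11,1→38,3→11 39:j→39,s→11,w→39,1→11,3→11 40:j→40,s→11,w→11,1→40,3→49 41:j→41,s→11,w→39,1→46,3→11 42:j→50,s→49,w→11,1→51,3→11 43:j→43,s→50,w→11,1→11,3→11 44:j→43,s→52,w→11,1→44,3→11 45:j→45,s→11,w→11,1→40,3→46 46:j→46,s→11,w→11,1→46,3→11 47:j→47,s→11,w→11,1→53,3→11 48:j→11,s→53,w→11,1→48,3→11 49:j→54,s→11,w→11,1→49,3→11 50:j→50,s→54,w→11,1→11,3→11 51:j→50,s→55,w→11,1→51,3→11 52:j→50,s→55,w→11,1→48,3→11 53:j→11,s→11,w→11,1→53,3→11 54:j→54,s→11,w→11,1→11,3→11 55:j→54,s→11,w→11,1→53,3→11 [Hopcroft].
'1w': N↓-sim [77, 49, 2] end={s36,s80} — reject; 2/2 del acc.
'33': |S_i|=[77, 49, 2] end={s36,s68} ∉↓L; 2/2 del acc.
'jw1': N↓-sim [77, 64, 15, 4] end={s33,s36,s45,s65} rej; 3/3 deletions ∈↓L.
'wsss': N↓-sim [77, 67, 48, 25, 2] end={s36,s74} rej; 4/4 single-dels accept.
'31s1j': N↓-sim [77, 49, 29, 17, 9, 3] end={s33,s36,s45} rej; 5/5 deletions ∈↓L.
'wj13j1': N↓-sim [77, 67, 56, 30, 19, 7, 2] end={s33,s36} ∉↓L; 6/6 del acc.
6 obstructions.

Antichain: [1w, 33, jw1, wsss, 31s1j, wj13j1].


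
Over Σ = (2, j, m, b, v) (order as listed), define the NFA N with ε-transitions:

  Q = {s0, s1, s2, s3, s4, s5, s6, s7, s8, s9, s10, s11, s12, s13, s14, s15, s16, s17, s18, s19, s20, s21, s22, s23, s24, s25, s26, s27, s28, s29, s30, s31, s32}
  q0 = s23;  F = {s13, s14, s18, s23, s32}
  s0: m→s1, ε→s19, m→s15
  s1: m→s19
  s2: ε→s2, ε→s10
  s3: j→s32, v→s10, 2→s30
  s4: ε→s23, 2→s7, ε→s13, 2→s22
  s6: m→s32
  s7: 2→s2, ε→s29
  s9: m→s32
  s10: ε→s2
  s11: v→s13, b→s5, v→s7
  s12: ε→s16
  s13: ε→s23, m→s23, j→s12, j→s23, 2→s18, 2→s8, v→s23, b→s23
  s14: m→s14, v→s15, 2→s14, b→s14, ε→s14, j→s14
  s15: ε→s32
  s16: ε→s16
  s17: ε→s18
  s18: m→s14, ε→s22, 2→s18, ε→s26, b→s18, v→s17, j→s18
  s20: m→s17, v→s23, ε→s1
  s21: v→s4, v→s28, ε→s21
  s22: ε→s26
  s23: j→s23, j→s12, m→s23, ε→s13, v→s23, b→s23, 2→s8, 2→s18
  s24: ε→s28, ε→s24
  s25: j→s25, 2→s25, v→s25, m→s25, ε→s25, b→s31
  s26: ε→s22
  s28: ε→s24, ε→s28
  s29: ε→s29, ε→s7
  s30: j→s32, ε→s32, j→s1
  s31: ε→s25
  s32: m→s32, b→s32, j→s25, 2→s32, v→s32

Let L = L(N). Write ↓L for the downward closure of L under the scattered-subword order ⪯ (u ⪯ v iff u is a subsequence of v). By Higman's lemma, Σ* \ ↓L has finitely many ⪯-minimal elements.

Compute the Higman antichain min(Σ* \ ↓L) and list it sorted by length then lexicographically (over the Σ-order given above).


|Q|=33, |F|=5, |δ|=83 (29 ε).
min D↑ (5 st, q0=0, F={4}): 0:2→1,j→0,m→0,b→0,v→0 1:2→1,j→1,m→2,b→1,v→1 2:2→2,j→2,m→2,b→2,v→3 3:2→3,j→4,m→3,b→3,v→3 4:2→4,j→4,m→4,b→4,v→4.
'2mvj': run [14, 10, 5, 4, 2] end={s25,s31} rej; 4/4 single-dels accept.
1 obstructions.

A = [2mvj].
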